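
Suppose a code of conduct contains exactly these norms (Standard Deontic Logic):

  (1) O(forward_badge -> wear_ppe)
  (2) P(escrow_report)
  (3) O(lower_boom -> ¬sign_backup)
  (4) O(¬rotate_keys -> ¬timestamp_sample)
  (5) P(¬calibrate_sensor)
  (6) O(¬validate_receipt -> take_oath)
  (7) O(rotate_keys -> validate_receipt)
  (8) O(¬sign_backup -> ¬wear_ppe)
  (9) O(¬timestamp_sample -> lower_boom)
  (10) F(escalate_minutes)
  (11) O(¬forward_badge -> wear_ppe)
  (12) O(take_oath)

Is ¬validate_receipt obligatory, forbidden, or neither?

Forbidden

By case analysis on forward_badge: premise 1 gives O(forward_badge -> wear_ppe) and premise 11 gives O(¬forward_badge -> wear_ppe), so O(wear_ppe) either way.
Premise 8, O(¬sign_backup -> ¬wear_ppe), contraposes to O(wear_ppe -> sign_backup); with O(wear_ppe) we get O(sign_backup).
The contrapositive of premise 3 (O(lower_boom -> ¬sign_backup)) is O(sign_backup -> ¬lower_boom), and O(sign_backup) is already established, so O(¬lower_boom).
Premise 9, O(¬timestamp_sample -> lower_boom), contraposes to O(¬lower_boom -> timestamp_sample); with O(¬lower_boom) we get O(timestamp_sample).
Premise 4 is O(¬rotate_keys -> ¬timestamp_sample); contrapositively O(timestamp_sample -> rotate_keys). Since O(timestamp_sample) holds, K gives O(rotate_keys).
Premise 7 is O(rotate_keys -> validate_receipt); since O(rotate_keys), deontic closure gives O(validate_receipt).
Premises 2, 5, 6, 10, 12 do not contribute to this derivation.
Thus O(validate_receipt), which is F(¬validate_receipt): ¬validate_receipt is forbidden.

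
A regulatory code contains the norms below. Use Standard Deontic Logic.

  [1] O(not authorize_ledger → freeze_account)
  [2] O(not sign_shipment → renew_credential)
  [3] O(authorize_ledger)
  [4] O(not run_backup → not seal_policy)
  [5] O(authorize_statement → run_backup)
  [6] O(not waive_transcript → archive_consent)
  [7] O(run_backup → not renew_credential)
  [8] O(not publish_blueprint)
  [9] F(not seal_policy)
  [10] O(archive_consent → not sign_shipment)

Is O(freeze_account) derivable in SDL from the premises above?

No

Premise 1 is O(not authorize_ledger → freeze_account), but O(not authorize_ledger) is not derivable from the premises, so it does not yield O(freeze_account).
No other premise forces O(freeze_account). An ideal world satisfying every premise can still have freeze_account false, so O(freeze_account) is not derivable.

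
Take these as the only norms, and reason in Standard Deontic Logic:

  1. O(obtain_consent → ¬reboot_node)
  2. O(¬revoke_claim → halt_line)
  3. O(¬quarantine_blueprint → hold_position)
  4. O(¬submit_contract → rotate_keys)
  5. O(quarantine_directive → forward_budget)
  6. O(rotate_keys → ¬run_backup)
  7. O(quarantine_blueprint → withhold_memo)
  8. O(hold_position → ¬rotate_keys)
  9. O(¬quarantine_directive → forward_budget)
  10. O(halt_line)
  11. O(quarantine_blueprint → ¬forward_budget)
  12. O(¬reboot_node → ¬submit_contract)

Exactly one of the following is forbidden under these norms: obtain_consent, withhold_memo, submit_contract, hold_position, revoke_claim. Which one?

Premises 5 and 9 cover both cases: O(quarantine_directive → forward_budget) and O(¬quarantine_directive → forward_budget). Since quarantine_directive ∨ ¬quarantine_directive is a tautology, O(forward_budget) follows.
Premise 11 is O(quarantine_blueprint → ¬forward_budget); contrapositively O(forward_budget → ¬quarantine_blueprint). Since O(forward_budget) holds, K gives O(¬quarantine_blueprint).
With premise 3, O(¬quarantine_blueprint → hold_position), the K-axiom yields O(hold_position).
Premise 8 is O(hold_position → ¬rotate_keys); since O(hold_position), deontic closure gives O(¬rotate_keys).
Premise 4, O(¬submit_contract → rotate_keys), contraposes to O(¬rotate_keys → submit_contract); with O(¬rotate_keys) we get O(submit_contract).
The contrapositive of premise 12 (O(¬reboot_node → ¬submit_contract)) is O(submit_contract → reboot_node), and O(submit_contract) is already established, so O(reboot_node).
The contrapositive of premise 1 (O(obtain_consent → ¬reboot_node)) is O(reboot_node → ¬obtain_consent), and O(reboot_node) is already established, so O(¬obtain_consent).
So O(¬obtain_consent) holds, i.e. obtain_consent is forbidden. None of the other listed options is forbidden under the premises.

obtain_consent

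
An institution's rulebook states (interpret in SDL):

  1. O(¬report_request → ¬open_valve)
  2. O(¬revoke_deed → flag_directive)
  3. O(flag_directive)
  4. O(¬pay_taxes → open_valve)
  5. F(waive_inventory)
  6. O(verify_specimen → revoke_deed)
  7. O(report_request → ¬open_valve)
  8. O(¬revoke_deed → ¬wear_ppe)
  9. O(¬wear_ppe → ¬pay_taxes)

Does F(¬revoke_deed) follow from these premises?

Yes

By case analysis on report_request: premise 7 gives O(report_request → ¬open_valve) and premise 1 gives O(¬report_request → ¬open_valve), so O(¬open_valve) either way.
The contrapositive of premise 4 (O(¬pay_taxes → open_valve)) is O(¬open_valve → pay_taxes), and O(¬open_valve) is already established, so O(pay_taxes).
Premise 9 is O(¬wear_ppe → ¬pay_taxes); contrapositively O(pay_taxes → wear_ppe). Since O(pay_taxes) holds, K gives O(wear_ppe).
Premise 8, O(¬revoke_deed → ¬wear_ppe), contraposes to O(wear_ppe → revoke_deed); with O(wear_ppe) we get O(revoke_deed).
Premises 2, 3, 5, 6 do not contribute to this derivation.
So O(revoke_deed) holds, i.e. F(¬revoke_deed). The claim follows.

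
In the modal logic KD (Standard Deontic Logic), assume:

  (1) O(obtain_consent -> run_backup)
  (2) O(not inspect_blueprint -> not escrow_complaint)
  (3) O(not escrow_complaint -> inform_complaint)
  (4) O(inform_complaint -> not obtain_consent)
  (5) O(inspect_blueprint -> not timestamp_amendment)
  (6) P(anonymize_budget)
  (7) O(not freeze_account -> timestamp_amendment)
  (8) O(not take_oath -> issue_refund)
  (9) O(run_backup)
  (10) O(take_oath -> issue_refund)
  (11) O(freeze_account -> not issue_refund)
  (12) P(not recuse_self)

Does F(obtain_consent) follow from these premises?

Yes

Premises 8 and 10 are O(not take_oath -> issue_refund) and O(take_oath -> issue_refund); every ideal world satisfies not take_oath or take_oath, so in either case issue_refund holds — hence O(issue_refund).
The contrapositive of premise 11 (O(freeze_account -> not issue_refund)) is O(issue_refund -> not freeze_account), and O(issue_refund) is already established, so O(not freeze_account).
From O(not freeze_account) and premise 7, O(not freeze_account -> timestamp_amendment), we obtain O(timestamp_amendment).
Premise 5 is O(inspect_blueprint -> not timestamp_amendment); contrapositively O(timestamp_amendment -> not inspect_blueprint). Since O(timestamp_amendment) holds, K gives O(not inspect_blueprint).
Premise 2 is O(not inspect_blueprint -> not escrow_complaint); since O(not inspect_blueprint), deontic closure gives O(not escrow_complaint).
From O(not escrow_complaint) and premise 3, O(not escrow_complaint -> inform_complaint), we obtain O(inform_complaint).
From O(inform_complaint) and premise 4, O(inform_complaint -> not obtain_consent), we obtain O(not obtain_consent).
Premises 1, 6, 9, 12 do not contribute to this derivation.
So O(not obtain_consent) holds, i.e. F(obtain_consent). The claim follows.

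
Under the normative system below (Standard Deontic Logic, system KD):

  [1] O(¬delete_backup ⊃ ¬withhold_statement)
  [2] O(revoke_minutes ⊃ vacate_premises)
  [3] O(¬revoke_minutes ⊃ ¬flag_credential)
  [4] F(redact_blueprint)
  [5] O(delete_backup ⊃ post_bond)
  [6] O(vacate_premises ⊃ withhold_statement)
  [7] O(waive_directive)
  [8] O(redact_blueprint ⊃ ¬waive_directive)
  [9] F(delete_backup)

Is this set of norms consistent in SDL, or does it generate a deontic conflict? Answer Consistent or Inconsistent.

Consistent

Premise 8 is O(redact_blueprint ⊃ ¬waive_directive), but O(redact_blueprint) is not derivable from the premises, so it does not yield O(¬waive_directive).
So O(¬waive_directive) is not derivable, and the apparent clash with O(waive_directive) does not arise.
A world satisfying every obligation exists (e.g. delete_backup=false, flag_credential=false, post_bond=false, redact_blueprint=false, revoke_minutes=false, vacate_premises=false, waive_directive=true, withhold_statement=false); no atom is both obligatory and forbidden, so the set is consistent.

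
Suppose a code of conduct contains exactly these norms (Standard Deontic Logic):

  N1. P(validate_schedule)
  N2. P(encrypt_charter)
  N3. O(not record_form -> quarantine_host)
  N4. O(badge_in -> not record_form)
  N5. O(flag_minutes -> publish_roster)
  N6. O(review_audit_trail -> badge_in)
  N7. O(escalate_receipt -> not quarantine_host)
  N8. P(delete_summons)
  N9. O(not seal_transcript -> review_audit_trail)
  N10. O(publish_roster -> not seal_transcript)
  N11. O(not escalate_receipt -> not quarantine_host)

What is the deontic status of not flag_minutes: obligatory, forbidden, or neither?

Obligatory

By case analysis on not escalate_receipt: premise 11 gives O(not escalate_receipt -> not quarantine_host) and premise 7 gives O(escalate_receipt -> not quarantine_host), so O(not quarantine_host) either way.
The contrapositive of premise 3 (O(not record_form -> quarantine_host)) is O(not quarantine_host -> record_form), and O(not quarantine_host) is already established, so O(record_form).
Premise 4, O(badge_in -> not record_form), contraposes to O(record_form -> not badge_in); with O(record_form) we get O(not badge_in).
Premise 6, O(review_audit_trail -> badge_in), contraposes to O(not badge_in -> not review_audit_trail); with O(not badge_in) we get O(not review_audit_trail).
The contrapositive of premise 9 (O(not seal_transcript -> review_audit_trail)) is O(not review_audit_trail -> seal_transcript), and O(not review_audit_trail) is already established, so O(seal_transcript).
The contrapositive of premise 10 (O(publish_roster -> not seal_transcript)) is O(seal_transcript -> not publish_roster), and O(seal_transcript) is already established, so O(not publish_roster).
The contrapositive of premise 5 (O(flag_minutes -> publish_roster)) is O(not publish_roster -> not flag_minutes), and O(not publish_roster) is already established, so O(not flag_minutes).
Premises 1, 2, 8 do not contribute to this derivation.
Hence not flag_minutes is obligatory.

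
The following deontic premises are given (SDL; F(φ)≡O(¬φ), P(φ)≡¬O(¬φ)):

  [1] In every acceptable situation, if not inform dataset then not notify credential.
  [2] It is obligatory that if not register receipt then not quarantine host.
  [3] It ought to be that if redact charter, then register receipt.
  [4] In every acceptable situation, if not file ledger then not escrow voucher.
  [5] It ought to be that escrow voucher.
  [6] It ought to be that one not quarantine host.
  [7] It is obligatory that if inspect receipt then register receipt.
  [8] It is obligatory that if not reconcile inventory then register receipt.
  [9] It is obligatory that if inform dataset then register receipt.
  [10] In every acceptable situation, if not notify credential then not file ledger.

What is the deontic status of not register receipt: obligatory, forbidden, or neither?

Premise 5 states O(escrow_voucher) outright.
Premise 4, O(¬file_ledger → ¬escrow_voucher), contraposes to O(escrow_voucher → file_ledger); with O(escrow_voucher) we get O(file_ledger).
Premise 10, O(¬notify_credential → ¬file_ledger), contraposes to O(file_ledger → notify_credential); with O(file_ledger) we get O(notify_credential).
Premise 1 is O(¬inform_dataset → ¬notify_credential); contrapositively O(notify_credential → inform_dataset). Since O(notify_credential) holds, K gives O(inform_dataset).
From O(inform_dataset) and premise 9, O(inform_dataset → register_receipt), we obtain O(register_receipt).
Premises 2, 3, 6, 7, 8 do not contribute to this derivation.
Thus O(register_receipt), which is F(¬register_receipt): ¬register_receipt is forbidden.

Forbidden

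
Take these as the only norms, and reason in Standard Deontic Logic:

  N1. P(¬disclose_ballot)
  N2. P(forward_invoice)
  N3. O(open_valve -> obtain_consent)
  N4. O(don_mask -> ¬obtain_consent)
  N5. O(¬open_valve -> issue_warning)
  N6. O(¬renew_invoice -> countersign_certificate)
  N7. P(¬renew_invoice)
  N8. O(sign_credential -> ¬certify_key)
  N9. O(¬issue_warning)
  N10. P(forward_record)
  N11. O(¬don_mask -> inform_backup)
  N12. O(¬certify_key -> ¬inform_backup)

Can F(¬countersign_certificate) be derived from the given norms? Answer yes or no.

Premise 6 is O(¬renew_invoice -> countersign_certificate), but O(¬renew_invoice) is not derivable from the premises (the permission P(¬renew_invoice) asserts only ¬O(renew_invoice), not O(¬renew_invoice)), so it does not yield O(countersign_certificate).
No other premise forces O(countersign_certificate). An ideal world satisfying every premise can still have ¬countersign_certificate true, so F(¬countersign_certificate) is not derivable.

No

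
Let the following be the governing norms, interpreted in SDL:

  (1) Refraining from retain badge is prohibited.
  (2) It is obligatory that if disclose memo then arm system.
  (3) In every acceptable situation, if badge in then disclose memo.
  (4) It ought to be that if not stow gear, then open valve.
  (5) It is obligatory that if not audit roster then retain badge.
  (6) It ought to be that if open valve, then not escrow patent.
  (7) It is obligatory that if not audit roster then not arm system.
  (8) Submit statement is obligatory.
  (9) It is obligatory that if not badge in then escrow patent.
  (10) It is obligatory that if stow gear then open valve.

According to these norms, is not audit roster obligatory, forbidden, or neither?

By case analysis on stow_gear: premise 10 gives O(stow_gear → open_valve) and premise 4 gives O(¬stow_gear → open_valve), so O(open_valve) either way.
With premise 6, O(open_valve → ¬escrow_patent), the K-axiom yields O(¬escrow_patent).
The contrapositive of premise 9 (O(¬badge_in → escrow_patent)) is O(¬escrow_patent → badge_in), and O(¬escrow_patent) is already established, so O(badge_in).
With premise 3, O(badge_in → disclose_memo), the K-axiom yields O(disclose_memo).
Premise 2 is O(disclose_memo → arm_system); since O(disclose_memo), deontic closure gives O(arm_system).
Premise 7, O(¬audit_roster → ¬arm_system), contraposes to O(arm_system → audit_roster); with O(arm_system) we get O(audit_roster).
Premises 1, 5, 8 do not contribute to this derivation.
Thus O(audit_roster), which is F(¬audit_roster): ¬audit_roster is forbidden.

Forbidden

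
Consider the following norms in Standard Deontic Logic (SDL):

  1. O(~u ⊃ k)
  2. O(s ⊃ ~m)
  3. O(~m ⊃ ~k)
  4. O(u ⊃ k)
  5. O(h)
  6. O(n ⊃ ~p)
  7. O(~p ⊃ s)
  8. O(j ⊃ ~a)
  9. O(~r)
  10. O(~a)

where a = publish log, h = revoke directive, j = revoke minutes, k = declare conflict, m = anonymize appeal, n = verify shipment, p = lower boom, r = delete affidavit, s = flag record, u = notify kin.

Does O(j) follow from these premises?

No

Premise 8 is O(j ⊃ ~a); even if O(~a) held, inferring O(j) would be affirming the consequent — invalid.
No other premise forces O(j). An ideal world satisfying every premise can still have j false, so O(j) is not derivable.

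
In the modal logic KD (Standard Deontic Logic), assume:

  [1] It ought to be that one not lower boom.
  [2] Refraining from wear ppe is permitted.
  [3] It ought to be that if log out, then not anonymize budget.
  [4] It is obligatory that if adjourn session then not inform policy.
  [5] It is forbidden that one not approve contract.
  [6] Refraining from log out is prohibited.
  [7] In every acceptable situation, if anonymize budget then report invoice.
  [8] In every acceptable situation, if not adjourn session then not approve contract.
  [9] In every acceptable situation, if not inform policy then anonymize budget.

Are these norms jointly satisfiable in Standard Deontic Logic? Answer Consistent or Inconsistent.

Premise 6 is F(¬log_out), i.e. O(log_out).
Applying K to premise 3 (O(log_out → ¬anonymize_budget)) and O(log_out) yields O(¬anonymize_budget).
Premise 9 is O(¬inform_policy → anonymize_budget); contrapositively O(¬anonymize_budget → inform_policy). Since O(¬anonymize_budget) holds, K gives O(inform_policy).
Premise 4 is O(adjourn_session → ¬inform_policy); contrapositively O(inform_policy → ¬adjourn_session). Since O(inform_policy) holds, K gives O(¬adjourn_session).
Applying K to premise 8 (O(¬adjourn_session → ¬approve_contract)) and O(¬adjourn_session) yields O(¬approve_contract).
However, F(¬approve_contract) at premise 5 amounts to O(approve_contract).
We now have both O(¬approve_contract) and O(approve_contract) — approve_contract is simultaneously obligatory and forbidden, violating the D-axiom.

Inconsistent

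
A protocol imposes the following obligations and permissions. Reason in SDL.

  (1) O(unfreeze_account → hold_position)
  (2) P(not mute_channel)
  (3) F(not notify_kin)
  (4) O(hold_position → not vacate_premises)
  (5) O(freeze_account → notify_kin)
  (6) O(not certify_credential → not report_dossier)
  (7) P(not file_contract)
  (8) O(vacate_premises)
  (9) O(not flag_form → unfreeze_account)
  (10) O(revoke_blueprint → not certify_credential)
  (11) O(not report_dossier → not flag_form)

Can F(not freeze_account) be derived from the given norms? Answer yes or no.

Premise 5 is O(freeze_account → notify_kin); even if O(notify_kin) held, inferring O(freeze_account) would be affirming the consequent — invalid.
No other premise forces O(freeze_account). An ideal world satisfying every premise can still have not freeze_account true, so F(not freeze_account) is not derivable.

No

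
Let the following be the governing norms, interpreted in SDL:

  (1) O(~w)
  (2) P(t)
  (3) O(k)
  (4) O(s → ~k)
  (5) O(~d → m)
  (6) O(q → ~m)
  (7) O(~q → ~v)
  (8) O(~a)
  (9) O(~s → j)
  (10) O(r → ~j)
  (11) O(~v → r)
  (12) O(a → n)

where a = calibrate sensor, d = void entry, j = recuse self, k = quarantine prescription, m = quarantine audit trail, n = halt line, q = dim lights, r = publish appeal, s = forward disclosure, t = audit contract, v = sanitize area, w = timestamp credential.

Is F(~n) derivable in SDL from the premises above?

Premise 12 is O(a → n), but O(a) is not derivable from the premises, so it does not yield O(n).
No other premise forces O(n). An ideal world satisfying every premise can still have ~n true, so F(~n) is not derivable.

No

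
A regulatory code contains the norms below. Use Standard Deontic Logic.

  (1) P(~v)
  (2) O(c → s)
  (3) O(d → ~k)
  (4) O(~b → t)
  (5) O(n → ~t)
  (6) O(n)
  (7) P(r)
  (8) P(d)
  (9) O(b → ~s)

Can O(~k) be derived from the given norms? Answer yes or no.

No

Premise 3 is O(d → ~k), but O(d) is not derivable from the premises (the permission P(d) asserts only ~O(~d), not O(d)), so it does not yield O(~k).
No other premise forces O(~k). An ideal world satisfying every premise can still have ~k false, so O(~k) is not derivable.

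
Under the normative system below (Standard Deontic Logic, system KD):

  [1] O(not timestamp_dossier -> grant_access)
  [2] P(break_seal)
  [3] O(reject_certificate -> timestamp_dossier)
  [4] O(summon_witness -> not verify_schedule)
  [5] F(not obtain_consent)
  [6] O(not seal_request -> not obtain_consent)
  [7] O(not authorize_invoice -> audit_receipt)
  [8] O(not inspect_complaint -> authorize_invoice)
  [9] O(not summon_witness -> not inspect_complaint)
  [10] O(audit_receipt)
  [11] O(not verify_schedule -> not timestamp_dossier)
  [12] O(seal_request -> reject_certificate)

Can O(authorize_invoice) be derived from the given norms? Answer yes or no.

Yes

F(not obtain_consent) at premise 5 means O(obtain_consent).
The contrapositive of premise 6 (O(not seal_request -> not obtain_consent)) is O(obtain_consent -> seal_request), and O(obtain_consent) is already established, so O(seal_request).
Applying K to premise 12 (O(seal_request -> reject_certificate)) and O(seal_request) yields O(reject_certificate).
From O(reject_certificate) and premise 3, O(reject_certificate -> timestamp_dossier), we obtain O(timestamp_dossier).
Premise 11 is O(not verify_schedule -> not timestamp_dossier); contrapositively O(timestamp_dossier -> verify_schedule). Since O(timestamp_dossier) holds, K gives O(verify_schedule).
The contrapositive of premise 4 (O(summon_witness -> not verify_schedule)) is O(verify_schedule -> not summon_witness), and O(verify_schedule) is already established, so O(not summon_witness).
Applying K to premise 9 (O(not summon_witness -> not inspect_complaint)) and O(not summon_witness) yields O(not inspect_complaint).
From O(not inspect_complaint) and premise 8, O(not inspect_complaint -> authorize_invoice), we obtain O(authorize_invoice).
Premises 1, 2, 7, 10 do not contribute to this derivation.
So O(authorize_invoice) follows.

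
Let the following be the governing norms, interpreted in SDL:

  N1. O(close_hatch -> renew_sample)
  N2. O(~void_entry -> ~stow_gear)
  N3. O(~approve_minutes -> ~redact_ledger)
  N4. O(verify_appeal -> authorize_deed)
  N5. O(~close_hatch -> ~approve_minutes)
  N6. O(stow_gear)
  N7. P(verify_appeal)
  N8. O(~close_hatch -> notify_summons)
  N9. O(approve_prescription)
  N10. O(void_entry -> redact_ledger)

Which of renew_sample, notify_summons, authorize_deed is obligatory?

Premise 6 states O(stow_gear) outright.
Premise 2 is O(~void_entry -> ~stow_gear); contrapositively O(stow_gear -> void_entry). Since O(stow_gear) holds, K gives O(void_entry).
With premise 10, O(void_entry -> redact_ledger), the K-axiom yields O(redact_ledger).
Premise 3 is O(~approve_minutes -> ~redact_ledger); contrapositively O(redact_ledger -> approve_minutes). Since O(redact_ledger) holds, K gives O(approve_minutes).
Premise 5 is O(~close_hatch -> ~approve_minutes); contrapositively O(approve_minutes -> close_hatch). Since O(approve_minutes) holds, K gives O(close_hatch).
Premise 1 is O(close_hatch -> renew_sample); since O(close_hatch), deontic closure gives O(renew_sample).
So O(renew_sample) holds — renew_sample is obligatory. None of the other listed options is made obligatory by any chain of premises.

renew_sample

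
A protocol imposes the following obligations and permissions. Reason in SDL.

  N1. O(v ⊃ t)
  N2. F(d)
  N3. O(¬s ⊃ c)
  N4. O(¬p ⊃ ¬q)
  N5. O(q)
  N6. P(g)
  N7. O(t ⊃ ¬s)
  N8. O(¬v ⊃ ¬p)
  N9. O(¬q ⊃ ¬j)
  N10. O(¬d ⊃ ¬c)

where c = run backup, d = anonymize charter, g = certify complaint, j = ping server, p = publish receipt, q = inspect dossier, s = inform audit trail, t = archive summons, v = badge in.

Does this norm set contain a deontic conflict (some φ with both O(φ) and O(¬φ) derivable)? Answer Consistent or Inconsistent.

Inconsistent

Premise 5 gives O(q).
Premise 4 is O(¬p ⊃ ¬q); contrapositively O(q ⊃ p). Since O(q) holds, K gives O(p).
Premise 8 is O(¬v ⊃ ¬p); contrapositively O(p ⊃ v). Since O(p) holds, K gives O(v).
From O(v) and premise 1, O(v ⊃ t), we obtain O(t).
Applying K to premise 7 (O(t ⊃ ¬s)) and O(t) yields O(¬s).
From O(¬s) and premise 3, O(¬s ⊃ c), we obtain O(c).
Premise 10 is O(¬d ⊃ ¬c); contrapositively O(c ⊃ d). Since O(c) holds, K gives O(d).
However, F(d) at premise 2 amounts to O(¬d).
We now have both O(d) and O(¬d) — d is simultaneously obligatory and forbidden, violating the D-axiom.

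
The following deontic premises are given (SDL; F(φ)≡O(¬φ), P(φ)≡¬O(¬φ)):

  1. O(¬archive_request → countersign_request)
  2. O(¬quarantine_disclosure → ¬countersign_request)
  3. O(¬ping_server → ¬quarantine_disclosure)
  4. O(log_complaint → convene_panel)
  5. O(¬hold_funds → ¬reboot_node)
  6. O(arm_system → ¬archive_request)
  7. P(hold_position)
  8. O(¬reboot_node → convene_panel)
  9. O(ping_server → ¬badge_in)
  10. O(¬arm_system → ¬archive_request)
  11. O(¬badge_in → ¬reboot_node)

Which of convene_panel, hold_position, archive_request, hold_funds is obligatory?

Premises 6 and 10 cover both cases: O(arm_system → ¬archive_request) and O(¬arm_system → ¬archive_request). Since arm_system ∨ ¬arm_system is a tautology, O(¬archive_request) follows.
Applying K to premise 1 (O(¬archive_request → countersign_request)) and O(¬archive_request) yields O(countersign_request).
Premise 2 is O(¬quarantine_disclosure → ¬countersign_request); contrapositively O(countersign_request → quarantine_disclosure). Since O(countersign_request) holds, K gives O(quarantine_disclosure).
The contrapositive of premise 3 (O(¬ping_server → ¬quarantine_disclosure)) is O(quarantine_disclosure → ping_server), and O(quarantine_disclosure) is already established, so O(ping_server).
Premise 9 is O(ping_server → ¬badge_in); since O(ping_server), deontic closure gives O(¬badge_in).
With premise 11, O(¬badge_in → ¬reboot_node), the K-axiom yields O(¬reboot_node).
Applying K to premise 8 (O(¬reboot_node → convene_panel)) and O(¬reboot_node) yields O(convene_panel).
So O(convene_panel) holds — convene_panel is obligatory. None of the other listed options is made obligatory by any chain of premises.

convene_panel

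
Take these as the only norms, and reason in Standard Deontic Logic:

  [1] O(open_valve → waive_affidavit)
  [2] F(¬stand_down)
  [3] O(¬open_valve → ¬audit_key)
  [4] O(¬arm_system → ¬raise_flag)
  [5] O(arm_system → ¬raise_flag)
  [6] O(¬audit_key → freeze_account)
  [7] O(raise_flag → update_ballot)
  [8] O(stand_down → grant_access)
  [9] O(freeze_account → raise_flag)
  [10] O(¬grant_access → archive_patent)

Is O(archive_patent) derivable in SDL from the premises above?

Premise 10 is O(¬grant_access → archive_patent), but O(¬grant_access) is not derivable from the premises, so it does not yield O(archive_patent).
No other premise forces O(archive_patent). An ideal world satisfying every premise can still have archive_patent false, so O(archive_patent) is not derivable.

No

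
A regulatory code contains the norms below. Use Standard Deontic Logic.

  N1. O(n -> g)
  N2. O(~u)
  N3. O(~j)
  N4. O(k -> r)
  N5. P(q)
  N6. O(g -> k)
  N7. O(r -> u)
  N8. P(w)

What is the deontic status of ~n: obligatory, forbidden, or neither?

Premise 2 gives O(~u).
Premise 7, O(r -> u), contraposes to O(~u -> ~r); with O(~u) we get O(~r).
Premise 4 is O(k -> r); contrapositively O(~r -> ~k). Since O(~r) holds, K gives O(~k).
The contrapositive of premise 6 (O(g -> k)) is O(~k -> ~g), and O(~k) is already established, so O(~g).
The contrapositive of premise 1 (O(n -> g)) is O(~g -> ~n), and O(~g) is already established, so O(~n).
Premises 3, 5, 8 do not contribute to this derivation.
Hence ~n is obligatory.

Obligatory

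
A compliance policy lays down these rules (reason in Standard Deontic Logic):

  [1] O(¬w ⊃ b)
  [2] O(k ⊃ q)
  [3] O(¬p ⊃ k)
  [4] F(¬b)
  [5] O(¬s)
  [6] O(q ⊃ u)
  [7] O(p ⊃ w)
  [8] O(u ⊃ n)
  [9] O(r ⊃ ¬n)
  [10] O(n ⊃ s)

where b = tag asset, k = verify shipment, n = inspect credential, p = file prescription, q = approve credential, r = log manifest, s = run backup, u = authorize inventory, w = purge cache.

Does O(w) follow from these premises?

Yes

Premise 5 states O(¬s) outright.
Premise 10 is O(n ⊃ s); contrapositively O(¬s ⊃ ¬n). Since O(¬s) holds, K gives O(¬n).
Premise 8, O(u ⊃ n), contraposes to O(¬n ⊃ ¬u); with O(¬n) we get O(¬u).
Premise 6, O(q ⊃ u), contraposes to O(¬u ⊃ ¬q); with O(¬u) we get O(¬q).
Premise 2, O(k ⊃ q), contraposes to O(¬q ⊃ ¬k); with O(¬q) we get O(¬k).
The contrapositive of premise 3 (O(¬p ⊃ k)) is O(¬k ⊃ p), and O(¬k) is already established, so O(p).
Premise 7 is O(p ⊃ w); since O(p), deontic closure gives O(w).
Premises 1, 4, 9 do not contribute to this derivation.
So O(w) follows.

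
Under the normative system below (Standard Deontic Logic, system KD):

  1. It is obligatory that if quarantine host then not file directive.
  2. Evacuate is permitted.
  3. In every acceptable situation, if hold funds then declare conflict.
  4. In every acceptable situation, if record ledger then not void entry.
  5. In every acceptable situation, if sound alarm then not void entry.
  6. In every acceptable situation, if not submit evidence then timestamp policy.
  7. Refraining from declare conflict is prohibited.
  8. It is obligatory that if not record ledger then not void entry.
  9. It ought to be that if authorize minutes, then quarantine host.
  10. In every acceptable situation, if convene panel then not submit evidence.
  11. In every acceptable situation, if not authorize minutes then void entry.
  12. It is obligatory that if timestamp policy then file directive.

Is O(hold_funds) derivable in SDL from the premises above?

No

Premise 3 is O(hold_funds → declare_conflict); even if O(declare_conflict) held, inferring O(hold_funds) would be affirming the consequent — invalid.
No other premise forces O(hold_funds). An ideal world satisfying every premise can still have hold_funds false, so O(hold_funds) is not derivable.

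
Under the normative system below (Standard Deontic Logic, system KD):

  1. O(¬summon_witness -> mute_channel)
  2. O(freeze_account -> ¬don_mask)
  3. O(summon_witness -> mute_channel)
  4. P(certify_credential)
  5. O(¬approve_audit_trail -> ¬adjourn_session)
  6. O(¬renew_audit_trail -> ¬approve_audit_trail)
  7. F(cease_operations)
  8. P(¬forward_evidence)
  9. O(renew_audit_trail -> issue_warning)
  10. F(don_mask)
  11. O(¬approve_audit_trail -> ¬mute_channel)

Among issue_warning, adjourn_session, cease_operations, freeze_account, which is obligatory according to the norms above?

Premises 3 and 1 cover both cases: O(summon_witness -> mute_channel) and O(¬summon_witness -> mute_channel). Since summon_witness ∨ ¬summon_witness is a tautology, O(mute_channel) follows.
Premise 11 is O(¬approve_audit_trail -> ¬mute_channel); contrapositively O(mute_channel -> approve_audit_trail). Since O(mute_channel) holds, K gives O(approve_audit_trail).
The contrapositive of premise 6 (O(¬renew_audit_trail -> ¬approve_audit_trail)) is O(approve_audit_trail -> renew_audit_trail), and O(approve_audit_trail) is already established, so O(renew_audit_trail).
From O(renew_audit_trail) and premise 9, O(renew_audit_trail -> issue_warning), we obtain O(issue_warning).
So O(issue_warning) holds — issue_warning is obligatory. None of the other listed options is made obligatory by any chain of premises.

issue_warning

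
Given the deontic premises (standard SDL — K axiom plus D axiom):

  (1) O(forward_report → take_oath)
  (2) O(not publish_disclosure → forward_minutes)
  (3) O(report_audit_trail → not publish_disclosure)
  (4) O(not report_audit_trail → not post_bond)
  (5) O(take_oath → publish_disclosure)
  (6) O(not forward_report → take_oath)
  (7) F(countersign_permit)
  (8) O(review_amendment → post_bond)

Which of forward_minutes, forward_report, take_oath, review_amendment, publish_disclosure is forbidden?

review_amendment

Premises 1 and 6 are O(forward_report → take_oath) and O(not forward_report → take_oath); every ideal world satisfies forward_report or not forward_report, so in either case take_oath holds — hence O(take_oath).
With premise 5, O(take_oath → publish_disclosure), the K-axiom yields O(publish_disclosure).
Premise 3 is O(report_audit_trail → not publish_disclosure); contrapositively O(publish_disclosure → not report_audit_trail). Since O(publish_disclosure) holds, K gives O(not report_audit_trail).
Premise 4 is O(not report_audit_trail → not post_bond); since O(not report_audit_trail), deontic closure gives O(not post_bond).
The contrapositive of premise 8 (O(review_amendment → post_bond)) is O(not post_bond → not review_amendment), and O(not post_bond) is already established, so O(not review_amendment).
So O(not review_amendment) holds, i.e. review_amendment is forbidden. None of the other listed options is forbidden under the premises.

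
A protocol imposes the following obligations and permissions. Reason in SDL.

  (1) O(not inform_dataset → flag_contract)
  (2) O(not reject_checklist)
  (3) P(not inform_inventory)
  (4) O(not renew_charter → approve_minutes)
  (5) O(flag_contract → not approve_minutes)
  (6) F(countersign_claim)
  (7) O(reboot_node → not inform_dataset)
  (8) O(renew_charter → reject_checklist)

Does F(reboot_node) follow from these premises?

Premise 2 gives O(not reject_checklist).
The contrapositive of premise 8 (O(renew_charter → reject_checklist)) is O(not reject_checklist → not renew_charter), and O(not reject_checklist) is already established, so O(not renew_charter).
From O(not renew_charter) and premise 4, O(not renew_charter → approve_minutes), we obtain O(approve_minutes).
The contrapositive of premise 5 (O(flag_contract → not approve_minutes)) is O(approve_minutes → not flag_contract), and O(approve_minutes) is already established, so O(not flag_contract).
The contrapositive of premise 1 (O(not inform_dataset → flag_contract)) is O(not flag_contract → inform_dataset), and O(not flag_contract) is already established, so O(inform_dataset).
Premise 7, O(reboot_node → not inform_dataset), contraposes to O(inform_dataset → not reboot_node); with O(inform_dataset) we get O(not reboot_node).
Premises 3, 6 do not contribute to this derivation.
So O(not reboot_node) holds, i.e. F(reboot_node). The claim follows.

Yes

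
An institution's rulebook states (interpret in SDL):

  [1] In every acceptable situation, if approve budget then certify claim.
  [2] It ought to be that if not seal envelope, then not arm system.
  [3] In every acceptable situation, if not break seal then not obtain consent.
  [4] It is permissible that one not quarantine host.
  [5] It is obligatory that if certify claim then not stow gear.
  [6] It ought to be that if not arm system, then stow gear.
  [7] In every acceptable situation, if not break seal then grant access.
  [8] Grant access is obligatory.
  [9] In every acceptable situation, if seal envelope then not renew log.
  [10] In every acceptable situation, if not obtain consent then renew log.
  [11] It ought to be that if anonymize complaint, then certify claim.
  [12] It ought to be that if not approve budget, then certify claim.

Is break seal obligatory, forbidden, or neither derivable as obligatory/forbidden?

Obligatory

Premises 12 and 1 are O(¬approve_budget → certify_claim) and O(approve_budget → certify_claim); every ideal world satisfies ¬approve_budget or approve_budget, so in either case certify_claim holds — hence O(certify_claim).
From O(certify_claim) and premise 5, O(certify_claim → ¬stow_gear), we obtain O(¬stow_gear).
Premise 6, O(¬arm_system → stow_gear), contraposes to O(¬stow_gear → arm_system); with O(¬stow_gear) we get O(arm_system).
The contrapositive of premise 2 (O(¬seal_envelope → ¬arm_system)) is O(arm_system → seal_envelope), and O(arm_system) is already established, so O(seal_envelope).
Applying K to premise 9 (O(seal_envelope → ¬renew_log)) and O(seal_envelope) yields O(¬renew_log).
The contrapositive of premise 10 (O(¬obtain_consent → renew_log)) is O(¬renew_log → obtain_consent), and O(¬renew_log) is already established, so O(obtain_consent).
Premise 3, O(¬break_seal → ¬obtain_consent), contraposes to O(obtain_consent → break_seal); with O(obtain_consent) we get O(break_seal).
Premises 4, 7, 8, 11 do not contribute to this derivation.
Hence break_seal is obligatory.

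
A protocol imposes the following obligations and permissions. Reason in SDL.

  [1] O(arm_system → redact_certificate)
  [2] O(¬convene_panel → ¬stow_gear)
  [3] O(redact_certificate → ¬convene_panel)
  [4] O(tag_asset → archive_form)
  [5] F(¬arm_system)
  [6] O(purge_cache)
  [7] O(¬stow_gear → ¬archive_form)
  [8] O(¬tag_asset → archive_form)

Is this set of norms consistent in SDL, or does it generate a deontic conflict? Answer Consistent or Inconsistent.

Inconsistent

Premises 8 and 4 are O(¬tag_asset → archive_form) and O(tag_asset → archive_form); every ideal world satisfies ¬tag_asset or tag_asset, so in either case archive_form holds — hence O(archive_form).
Premise 7 is O(¬stow_gear → ¬archive_form); contrapositively O(archive_form → stow_gear). Since O(archive_form) holds, K gives O(stow_gear).
The contrapositive of premise 2 (O(¬convene_panel → ¬stow_gear)) is O(stow_gear → convene_panel), and O(stow_gear) is already established, so O(convene_panel).
Premise 3 is O(redact_certificate → ¬convene_panel); contrapositively O(convene_panel → ¬redact_certificate). Since O(convene_panel) holds, K gives O(¬redact_certificate).
Premise 1, O(arm_system → redact_certificate), contraposes to O(¬redact_certificate → ¬arm_system); with O(¬redact_certificate) we get O(¬arm_system).
However, F(¬arm_system) at premise 5 amounts to O(arm_system).
We now have both O(¬arm_system) and O(arm_system) — arm_system is simultaneously obligatory and forbidden, violating the D-axiom.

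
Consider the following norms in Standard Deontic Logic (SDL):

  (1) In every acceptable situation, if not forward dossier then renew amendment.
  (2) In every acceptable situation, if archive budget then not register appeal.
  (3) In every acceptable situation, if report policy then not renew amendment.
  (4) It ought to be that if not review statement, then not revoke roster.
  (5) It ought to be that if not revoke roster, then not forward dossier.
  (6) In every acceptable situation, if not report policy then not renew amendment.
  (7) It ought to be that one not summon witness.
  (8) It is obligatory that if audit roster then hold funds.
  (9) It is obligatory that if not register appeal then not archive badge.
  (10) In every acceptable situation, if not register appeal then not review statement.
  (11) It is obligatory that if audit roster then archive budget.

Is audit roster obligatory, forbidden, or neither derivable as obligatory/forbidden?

Premises 3 and 6 are O(report_policy → ¬renew_amendment) and O(¬report_policy → ¬renew_amendment); every ideal world satisfies report_policy or ¬report_policy, so in either case ¬renew_amendment holds — hence O(¬renew_amendment).
Premise 1, O(¬forward_dossier → renew_amendment), contraposes to O(¬renew_amendment → forward_dossier); with O(¬renew_amendment) we get O(forward_dossier).
Premise 5, O(¬revoke_roster → ¬forward_dossier), contraposes to O(forward_dossier → revoke_roster); with O(forward_dossier) we get O(revoke_roster).
Premise 4 is O(¬review_statement → ¬revoke_roster); contrapositively O(revoke_roster → review_statement). Since O(revoke_roster) holds, K gives O(review_statement).
Premise 10 is O(¬register_appeal → ¬review_statement); contrapositively O(review_statement → register_appeal). Since O(review_statement) holds, K gives O(register_appeal).
Premise 2, O(archive_budget → ¬register_appeal), contraposes to O(register_appeal → ¬archive_budget); with O(register_appeal) we get O(¬archive_budget).
Premise 11 is O(audit_roster → archive_budget); contrapositively O(¬archive_budget → ¬audit_roster). Since O(¬archive_budget) holds, K gives O(¬audit_roster).
Premises 7, 8, 9 do not contribute to this derivation.
Thus O(¬audit_roster), which is F(audit_roster): audit_roster is forbidden.

Forbidden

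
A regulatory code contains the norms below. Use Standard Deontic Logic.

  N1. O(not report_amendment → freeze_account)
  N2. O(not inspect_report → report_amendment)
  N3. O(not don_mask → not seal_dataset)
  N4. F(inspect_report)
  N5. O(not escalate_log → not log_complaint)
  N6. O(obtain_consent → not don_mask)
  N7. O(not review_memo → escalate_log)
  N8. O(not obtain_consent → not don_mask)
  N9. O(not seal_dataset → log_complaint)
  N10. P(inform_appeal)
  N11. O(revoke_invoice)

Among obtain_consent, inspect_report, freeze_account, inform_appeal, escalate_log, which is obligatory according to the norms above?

Premises 6 and 8 are O(obtain_consent → not don_mask) and O(not obtain_consent → not don_mask); every ideal world satisfies obtain_consent or not obtain_consent, so in either case not don_mask holds — hence O(not don_mask).
Applying K to premise 3 (O(not don_mask → not seal_dataset)) and O(not don_mask) yields O(not seal_dataset).
Premise 9 is O(not seal_dataset → log_complaint); since O(not seal_dataset), deontic closure gives O(log_complaint).
Premise 5 is O(not escalate_log → not log_complaint); contrapositively O(log_complaint → escalate_log). Since O(log_complaint) holds, K gives O(escalate_log).
So O(escalate_log) holds — escalate_log is obligatory. None of the other listed options is made obligatory by any chain of premises.

escalate_log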